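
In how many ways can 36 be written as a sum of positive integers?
17977

p(n) counts ways to write n as a sum of positive integers (order ignored).
Euler's pentagonal recurrence: p(k) = p(k-1) + p(k-2) - p(k-5) - p(k-7) + p(k-12) + p(k-15) - ... (offsets j(3j∓1)/2, signs ++--, p(0)=1, p(<0)=0).
DP table for k = 0..35: p(0)=1, p(1)=1, p(2)=2, p(3)=3, p(4)=5, p(5)=7, p(6)=11, p(7)=15, p(8)=22, p(9)=30, p(10)=42, p(11)=56, p(12)=77, p(13)=101, p(14)=135, p(15)=176, p(16)=231, p(17)=297, p(18)=385, p(19)=490, p(20)=627, p(21)=792, p(22)=1002, p(23)=1255, p(24)=1575, p(25)=1958, p(26)=2436, p(27)=3010, p(28)=3718, p(29)=4565, p(30)=5604, p(31)=6842, p(32)=8349, p(33)=10143, p(34)=12310, p(35)=14883.
Final step: p(36) = p(35) + p(34) - p(31) - p(29) + p(24) + p(21) - p(14) - p(10) + p(1)
= 14883 + 12310 - 6842 - 4565 + 1575 + 792 - 135 - 42 + 1
= 17977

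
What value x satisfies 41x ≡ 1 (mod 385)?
216

gcd(41, 385) = 1, so the inverse exists.
Extended Euclidean algorithm on (385, 41):
385 = 9 × 41 + 16  ⟹  16 = (1)·385 + (-9)·41
41 = 2 × 16 + 9  ⟹  9 = (-2)·385 + (19)·41
16 = 1 × 9 + 7  ⟹  7 = (3)·385 + (-28)·41
9 = 1 × 7 + 2  ⟹  2 = (-5)·385 + (47)·41
7 = 3 × 2 + 1  ⟹  1 = (18)·385 + (-169)·41
So (-169)·41 ≡ 1 (mod 385), i.e. 41^(-1) ≡ -169 ≡ 216 (mod 385).
Check: 41 × 216 = 8856 ≡ 1 (mod 385)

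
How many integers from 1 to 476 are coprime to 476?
192

476 = 2^2 × 7 × 17
φ(n) = n × ∏(1 - 1/p) for each prime p dividing n
φ(476) = 476 × (1 - 1/2) × (1 - 1/7) × (1 - 1/17) = 192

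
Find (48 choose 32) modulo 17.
0

Using Lucas' theorem:
Write n=48 and k=32 in base 17:
n in base 17: [2, 14]
k in base 17: [1, 15]
C(48,32) mod 17 = ∏ C(n_i, k_i) mod 17
Digit binomials (mod 17): C(2,1) = 2; C(14,15) = 0 (k_i > n_i)
Product: 2 × 0 = 0 ≡ 0 (mod 17)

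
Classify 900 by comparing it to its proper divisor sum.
abundant

Proper divisors of 900: sum = 1 + 2 + 3 + 4 + 5 + 6 + 9 + 10 + ... + 180 + 225 + 300 + 450 (26 divisors) = 1921
Since 1921 > 900, 900 is abundant.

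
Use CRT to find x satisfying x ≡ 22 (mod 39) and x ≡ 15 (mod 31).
139

Using Chinese Remainder Theorem:
M = 39 × 31 = 1209
M1 = 31, M2 = 39
y1 = 31^(-1) mod 39 = 34
y2 = 39^(-1) mod 31 = 4
x = (22×31×34 + 15×39×4) mod 1209 = 139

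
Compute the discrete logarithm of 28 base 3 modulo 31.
16

Baby-step giant-step with step n = ⌈√31⌉ = 6.
Baby steps 3^j mod 31 (j:value) for j=0..5: 0:1, 1:3, 2:9, 3:27, 4:19, 5:26.
Giant-step multiplier: 3^(-6) ≡ 3^(30-6) = 3^24 ≡ 2 (mod 31).
Giant steps γ_i = 28·2^i mod 31: γ_0=28, γ_1=25, γ_2=19 (in table at j=4).
x = i·n + j = 2·6 + 4 = 16.
Check: 3^16 ≡ 28 (mod 31).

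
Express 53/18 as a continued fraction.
[2; 1, 17]

Euclidean algorithm steps:
53 = 2 × 18 + 17
18 = 1 × 17 + 1
17 = 17 × 1 + 0
Continued fraction: [2; 1, 17]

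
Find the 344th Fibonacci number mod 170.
33

Matrix identity: Q^n = [[F_(n+1), F_n], [F_n, F_(n-1)]] with Q = [[1,1],[1,0]].
n = 344 = 101011000₂. Square-and-multiply, entries mod 170:
Q^1 = [[1,1],[1,0]]
Q^2 = (Q^1)² = [[2,1],[1,1]]
Q^5 = (Q^2)²·Q = [[8,5],[5,3]]
Q^10 = (Q^5)² = [[89,55],[55,34]]
Q^21 = (Q^10)²·Q = [[31,66],[66,135]]
Q^43 = (Q^21)²·Q = [[123,47],[47,76]]
Q^86 = (Q^43)² = [[168,3],[3,165]]
Q^172 = (Q^86)² = [[13,149],[149,34]]
Q^344 = (Q^172)² = [[100,33],[33,67]]
F_344 mod 170 = Q^344[0][1] = 33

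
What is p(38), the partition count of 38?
26015

p(n) counts ways to write n as a sum of positive integers (order ignored).
Euler's pentagonal recurrence: p(k) = p(k-1) + p(k-2) - p(k-5) - p(k-7) + p(k-12) + p(k-15) - ... (offsets j(3j∓1)/2, signs ++--, p(0)=1, p(<0)=0).
DP table for k = 0..37: p(0)=1, p(1)=1, p(2)=2, p(3)=3, p(4)=5, p(5)=7, p(6)=11, p(7)=15, p(8)=22, p(9)=30, p(10)=42, p(11)=56, p(12)=77, p(13)=101, p(14)=135, p(15)=176, p(16)=231, p(17)=297, p(18)=385, p(19)=490, p(20)=627, p(21)=792, p(22)=1002, p(23)=1255, p(24)=1575, p(25)=1958, p(26)=2436, p(27)=3010, p(28)=3718, p(29)=4565, p(30)=5604, p(31)=6842, p(32)=8349, p(33)=10143, p(34)=12310, p(35)=14883, p(36)=17977, p(37)=21637.
Final step: p(38) = p(37) + p(36) - p(33) - p(31) + p(26) + p(23) - p(16) - p(12) + p(3)
= 21637 + 17977 - 10143 - 6842 + 2436 + 1255 - 231 - 77 + 3
= 26015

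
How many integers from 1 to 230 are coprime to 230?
88

230 = 2 × 5 × 23
φ(n) = n × ∏(1 - 1/p) for each prime p dividing n
φ(230) = 230 × (1 - 1/2) × (1 - 1/5) × (1 - 1/23) = 88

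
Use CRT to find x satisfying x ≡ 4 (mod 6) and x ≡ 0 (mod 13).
52

Using Chinese Remainder Theorem:
M = 6 × 13 = 78
M1 = 13, M2 = 6
y1 = 13^(-1) mod 6 = 1
y2 = 6^(-1) mod 13 = 11
x = (4×13×1 + 0×6×11) mod 78 = 52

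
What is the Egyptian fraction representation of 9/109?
1/13 + 1/178 + 1/36033 + 1/1817691892 + 1/8260009533788657268

Greedy algorithm:
9/109: ceiling(109/9) = 13, use 1/13
8/1417: ceiling(1417/8) = 178, use 1/178
7/252226: ceiling(252226/7) = 36033, use 1/36033
5/9088459458: ceiling(9088459458/5) = 1817691892, use 1/1817691892
1/8260009533788657268: ceiling(8260009533788657268/1) = 8260009533788657268, use 1/8260009533788657268
Result: 9/109 = 1/13 + 1/178 + 1/36033 + 1/1817691892 + 1/8260009533788657268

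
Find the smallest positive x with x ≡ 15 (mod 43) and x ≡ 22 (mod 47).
445

Using Chinese Remainder Theorem:
M = 43 × 47 = 2021
M1 = 47, M2 = 43
y1 = 47^(-1) mod 43 = 11
y2 = 43^(-1) mod 47 = 35
x = (15×47×11 + 22×43×35) mod 2021 = 445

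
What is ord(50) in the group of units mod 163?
162

163 is prime, so ord(50) divides φ(163) = 162.
Divisors of 162: 1, 2, 3, 6, 9, 18, 27, 54, 81, 162.
Repeated squaring: 50^1 ≡ 50, 50^2 ≡ 55, 50^4 ≡ 91, 50^8 ≡ 131, 50^16 ≡ 46, 50^32 ≡ 160, 50^64 ≡ 9, 50^128 ≡ 81 (mod 163).
Test 50^d mod 163 for each divisor d in increasing order:
50^1 ≡ 50
50^2 ≡ 55
50^3 = 50^2·50^1 ≡ 142
50^6 = 50^4·50^2 ≡ 115
50^9 = 50^8·50^1 ≡ 30
50^18 = 50^16·50^2 ≡ 85
50^27 = 50^16·50^8·50^2·50^1 ≡ 105
50^54 = 50^32·50^16·50^4·50^2 ≡ 104
50^81 = 50^64·50^16·50^1 ≡ 162
50^162 = 50^128·50^32·50^2 ≡ 1  ← first divisor giving 1
The order is 162.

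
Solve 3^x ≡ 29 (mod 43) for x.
41

Baby-step giant-step with step n = ⌈√43⌉ = 7.
Baby steps 3^j mod 43 (j:value) for j=0..6: 0:1, 1:3, 2:9, 3:27, 4:38, 5:28, 6:41.
Giant-step multiplier: 3^(-7) ≡ 3^(42-7) = 3^35 ≡ 7 (mod 43).
Giant steps γ_i = 29·7^i mod 43: γ_0=29, γ_1=31, γ_2=2, γ_3=14, γ_4=12, γ_5=41 (in table at j=6).
x = i·n + j = 5·7 + 6 = 41.
Check: 3^41 ≡ 29 (mod 43).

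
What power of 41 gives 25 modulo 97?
26

Baby-step giant-step with step n = ⌈√97⌉ = 10.
Baby steps 41^j mod 97 (j:value) for j=0..9: 0:1, 1:41, 2:32, 3:51, 4:54, 5:80, 6:79, 7:38, 8:6, 9:52.
Giant-step multiplier: 41^(-10) ≡ 41^(96-10) = 41^86 ≡ 48 (mod 97).
Giant steps γ_i = 25·48^i mod 97: γ_0=25, γ_1=36, γ_2=79 (in table at j=6).
x = i·n + j = 2·10 + 6 = 26.
Check: 41^26 ≡ 25 (mod 97).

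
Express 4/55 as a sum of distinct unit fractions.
1/14 + 1/770

Greedy algorithm:
4/55: ceiling(55/4) = 14, use 1/14
1/770: ceiling(770/1) = 770, use 1/770
Result: 4/55 = 1/14 + 1/770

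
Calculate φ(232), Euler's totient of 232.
112

232 = 2^3 × 29
φ(n) = n × ∏(1 - 1/p) for each prime p dividing n
φ(232) = 232 × (1 - 1/2) × (1 - 1/29) = 112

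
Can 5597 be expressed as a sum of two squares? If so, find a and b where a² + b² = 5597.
11² + 74² (a=11, b=74)

Factorization: 5597 = 29 × 193
By Fermat: n is sum of two squares iff every prime p ≡ 3 (mod 4) appears to even power.
All primes ≡ 3 (mod 4) appear to even power.
Search a = 0, 1, 2, … for 5597 - a² a perfect square: first hit at a = 11: 5597 - 121 = 5476 = 74².
5597 = 11² + 74² = 121 + 5476 ✓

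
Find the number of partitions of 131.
5964539504

p(n) counts ways to write n as a sum of positive integers (order ignored).
Euler's pentagonal recurrence: p(k) = p(k-1) + p(k-2) - p(k-5) - p(k-7) + p(k-12) + p(k-15) - ... (offsets j(3j∓1)/2, signs ++--, p(0)=1, p(<0)=0).
DP table for k = 0..130: p(0)=1, p(1)=1, p(2)=2, p(3)=3, p(4)=5, p(5)=7, p(6)=11, p(7)=15, p(8)=22, p(9)=30, p(10)=42, p(11)=56, p(12)=77, p(13)=101, p(14)=135, p(15)=176, p(16)=231, p(17)=297, p(18)=385, p(19)=490, p(20)=627, p(21)=792, p(22)=1002, p(23)=1255, p(24)=1575, p(25)=1958, p(26)=2436, p(27)=3010, p(28)=3718, p(29)=4565, p(30)=5604, p(31)=6842, p(32)=8349, p(33)=10143, p(34)=12310, p(35)=14883, p(36)=17977, p(37)=21637, p(38)=26015, p(39)=31185, p(40)=37338, p(41)=44583, p(42)=53174, p(43)=63261, p(44)=75175, p(45)=89134, p(46)=105558, p(47)=124754, p(48)=147273, p(49)=173525, p(50)=204226, p(51)=239943, p(52)=281589, p(53)=329931, p(54)=386155, p(55)=451276, p(56)=526823, p(57)=614154, p(58)=715220, p(59)=831820, p(60)=966467, p(61)=1121505, p(62)=1300156, p(63)=1505499, p(64)=1741630, p(65)=2012558, p(66)=2323520, p(67)=2679689, p(68)=3087735, p(69)=3554345, p(70)=4087968, p(71)=4697205, p(72)=5392783, p(73)=6185689, p(74)=7089500, p(75)=8118264, p(76)=9289091, p(77)=10619863, p(78)=12132164, p(79)=13848650, p(80)=15796476, p(81)=18004327, p(82)=20506255, p(83)=23338469, p(84)=26543660, p(85)=30167357, p(86)=34262962, p(87)=38887673, p(88)=44108109, p(89)=49995925, p(90)=56634173, p(91)=64112359, p(92)=72533807, p(93)=82010177, p(94)=92669720, p(95)=104651419, p(96)=118114304, p(97)=133230930, p(98)=150198136, p(99)=169229875, p(100)=190569292, p(101)=214481126, p(102)=241265379, p(103)=271248950, p(104)=304801365, p(105)=342325709, p(106)=384276336, p(107)=431149389, p(108)=483502844, p(109)=541946240, p(110)=607163746, p(111)=679903203, p(112)=761002156, p(113)=851376628, p(114)=952050665, p(115)=1064144451, p(116)=1188908248, p(117)=1327710076, p(118)=1482074143, p(119)=1653668665, p(120)=1844349560, p(121)=2056148051, p(122)=2291320912, p(123)=2552338241, p(124)=2841940500, p(125)=3163127352, p(126)=3519222692, p(127)=3913864295, p(128)=4351078600, p(129)=4835271870, p(130)=5371315400.
Final step: p(131) = p(130) + p(129) - p(126) - p(124) + p(119) + p(116) - p(109) - p(105) + p(96) + p(91) - p(80) - p(74) + p(61) + p(54) - p(39) - p(31) + p(14) + p(5)
= 5371315400 + 4835271870 - 3519222692 - 2841940500 + 1653668665 + 1188908248 - 541946240 - 342325709 + 118114304 + 64112359 - 15796476 - 7089500 + 1121505 + 386155 - 31185 - 6842 + 135 + 7
= 5964539504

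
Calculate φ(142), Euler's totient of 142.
70

142 = 2 × 71
φ(n) = n × ∏(1 - 1/p) for each prime p dividing n
φ(142) = 142 × (1 - 1/2) × (1 - 1/71) = 70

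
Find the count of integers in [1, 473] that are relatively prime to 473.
420

473 = 11 × 43
φ(n) = n × ∏(1 - 1/p) for each prime p dividing n
φ(473) = 473 × (1 - 1/11) × (1 - 1/43) = 420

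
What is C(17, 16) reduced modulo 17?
0

Using Lucas' theorem:
Write n=17 and k=16 in base 17:
n in base 17: [1, 0]
k in base 17: [0, 16]
C(17,16) mod 17 = ∏ C(n_i, k_i) mod 17
Digit binomials (mod 17): C(1,0) = 1; C(0,16) = 0 (k_i > n_i)
Product: 1 × 0 = 0 ≡ 0 (mod 17)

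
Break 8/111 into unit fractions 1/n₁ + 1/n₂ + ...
1/14 + 1/1554

Greedy algorithm:
8/111: ceiling(111/8) = 14, use 1/14
1/1554: ceiling(1554/1) = 1554, use 1/1554
Result: 8/111 = 1/14 + 1/1554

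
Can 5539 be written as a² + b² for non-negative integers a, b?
Not possible

Factorization: 5539 = 29 × 191
By Fermat: n is sum of two squares iff every prime p ≡ 3 (mod 4) appears to even power.
Prime(s) ≡ 3 (mod 4) with odd exponent: [(191, 1)]
Therefore 5539 cannot be expressed as a² + b².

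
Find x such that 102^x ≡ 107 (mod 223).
161

Baby-step giant-step with step n = ⌈√223⌉ = 15.
Baby steps 102^j mod 223 (j:value) for j=0..14: 0:1, 1:102, 2:146, 3:174, 4:131, 5:205, 6:171, 7:48, 8:213, 9:95, 10:101, 11:44, 12:28, 13:180, 14:74.
Giant-step multiplier: 102^(-15) ≡ 102^(222-15) = 102^207 ≡ 59 (mod 223).
Giant steps γ_i = 107·59^i mod 223: γ_0=107, γ_1=69, γ_2=57, γ_3=18, γ_4=170, γ_5=218, γ_6=151, γ_7=212, γ_8=20, γ_9=65, γ_10=44 (in table at j=11).
x = i·n + j = 10·15 + 11 = 161.
Check: 102^161 ≡ 107 (mod 223).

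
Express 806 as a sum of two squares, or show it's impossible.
Not possible

Factorization: 806 = 2 × 13 × 31
By Fermat: n is sum of two squares iff every prime p ≡ 3 (mod 4) appears to even power.
Prime(s) ≡ 3 (mod 4) with odd exponent: [(31, 1)]
Therefore 806 cannot be expressed as a² + b².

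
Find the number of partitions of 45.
89134

p(n) counts ways to write n as a sum of positive integers (order ignored).
Euler's pentagonal recurrence: p(k) = p(k-1) + p(k-2) - p(k-5) - p(k-7) + p(k-12) + p(k-15) - ... (offsets j(3j∓1)/2, signs ++--, p(0)=1, p(<0)=0).
DP table for k = 0..44: p(0)=1, p(1)=1, p(2)=2, p(3)=3, p(4)=5, p(5)=7, p(6)=11, p(7)=15, p(8)=22, p(9)=30, p(10)=42, p(11)=56, p(12)=77, p(13)=101, p(14)=135, p(15)=176, p(16)=231, p(17)=297, p(18)=385, p(19)=490, p(20)=627, p(21)=792, p(22)=1002, p(23)=1255, p(24)=1575, p(25)=1958, p(26)=2436, p(27)=3010, p(28)=3718, p(29)=4565, p(30)=5604, p(31)=6842, p(32)=8349, p(33)=10143, p(34)=12310, p(35)=14883, p(36)=17977, p(37)=21637, p(38)=26015, p(39)=31185, p(40)=37338, p(41)=44583, p(42)=53174, p(43)=63261, p(44)=75175.
Final step: p(45) = p(44) + p(43) - p(40) - p(38) + p(33) + p(30) - p(23) - p(19) + p(10) + p(5)
= 75175 + 63261 - 37338 - 26015 + 10143 + 5604 - 1255 - 490 + 42 + 7
= 89134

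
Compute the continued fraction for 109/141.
[0; 1, 3, 2, 2, 6]

Euclidean algorithm steps:
109 = 0 × 141 + 109
141 = 1 × 109 + 32
109 = 3 × 32 + 13
32 = 2 × 13 + 6
13 = 2 × 6 + 1
6 = 6 × 1 + 0
Continued fraction: [0; 1, 3, 2, 2, 6]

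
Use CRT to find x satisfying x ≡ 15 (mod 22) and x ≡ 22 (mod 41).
719

Using Chinese Remainder Theorem:
M = 22 × 41 = 902
M1 = 41, M2 = 22
y1 = 41^(-1) mod 22 = 7
y2 = 22^(-1) mod 41 = 28
x = (15×41×7 + 22×22×28) mod 902 = 719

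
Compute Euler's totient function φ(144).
48

144 = 2^4 × 3^2
φ(n) = n × ∏(1 - 1/p) for each prime p dividing n
φ(144) = 144 × (1 - 1/2) × (1 - 1/3) = 48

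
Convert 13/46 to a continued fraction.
[0; 3, 1, 1, 6]

Euclidean algorithm steps:
13 = 0 × 46 + 13
46 = 3 × 13 + 7
13 = 1 × 7 + 6
7 = 1 × 6 + 1
6 = 6 × 1 + 0
Continued fraction: [0; 3, 1, 1, 6]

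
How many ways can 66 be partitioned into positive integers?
2323520

p(n) counts ways to write n as a sum of positive integers (order ignored).
Euler's pentagonal recurrence: p(k) = p(k-1) + p(k-2) - p(k-5) - p(k-7) + p(k-12) + p(k-15) - ... (offsets j(3j∓1)/2, signs ++--, p(0)=1, p(<0)=0).
DP table for k = 0..65: p(0)=1, p(1)=1, p(2)=2, p(3)=3, p(4)=5, p(5)=7, p(6)=11, p(7)=15, p(8)=22, p(9)=30, p(10)=42, p(11)=56, p(12)=77, p(13)=101, p(14)=135, p(15)=176, p(16)=231, p(17)=297, p(18)=385, p(19)=490, p(20)=627, p(21)=792, p(22)=1002, p(23)=1255, p(24)=1575, p(25)=1958, p(26)=2436, p(27)=3010, p(28)=3718, p(29)=4565, p(30)=5604, p(31)=6842, p(32)=8349, p(33)=10143, p(34)=12310, p(35)=14883, p(36)=17977, p(37)=21637, p(38)=26015, p(39)=31185, p(40)=37338, p(41)=44583, p(42)=53174, p(43)=63261, p(44)=75175, p(45)=89134, p(46)=105558, p(47)=124754, p(48)=147273, p(49)=173525, p(50)=204226, p(51)=239943, p(52)=281589, p(53)=329931, p(54)=386155, p(55)=451276, p(56)=526823, p(57)=614154, p(58)=715220, p(59)=831820, p(60)=966467, p(61)=1121505, p(62)=1300156, p(63)=1505499, p(64)=1741630, p(65)=2012558.
Final step: p(66) = p(65) + p(64) - p(61) - p(59) + p(54) + p(51) - p(44) - p(40) + p(31) + p(26) - p(15) - p(9)
= 2012558 + 1741630 - 1121505 - 831820 + 386155 + 239943 - 75175 - 37338 + 6842 + 2436 - 176 - 30
= 2323520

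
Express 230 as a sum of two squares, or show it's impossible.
Not possible

Factorization: 230 = 2 × 5 × 23
By Fermat: n is sum of two squares iff every prime p ≡ 3 (mod 4) appears to even power.
Prime(s) ≡ 3 (mod 4) with odd exponent: [(23, 1)]
Therefore 230 cannot be expressed as a² + b².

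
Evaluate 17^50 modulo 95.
44

Repeated squaring. Binary of 50 = 110010.
17^1 ≡ 17 (mod 95); 17^2 ≡ 4 (mod 95); 17^4 ≡ 16 (mod 95); 17^8 ≡ 66 (mod 95); 17^16 ≡ 81 (mod 95); 17^32 ≡ 6 (mod 95)
17^50 = 17^2 × 17^16 × 17^32 ≡ 44 (mod 95)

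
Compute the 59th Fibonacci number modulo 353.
0

Matrix identity: Q^n = [[F_(n+1), F_n], [F_n, F_(n-1)]] with Q = [[1,1],[1,0]].
n = 59 = 111011₂. Square-and-multiply, entries mod 353:
Q^1 = [[1,1],[1,0]]
Q^3 = (Q^1)²·Q = [[3,2],[2,1]]
Q^7 = (Q^3)²·Q = [[21,13],[13,8]]
Q^14 = (Q^7)² = [[257,24],[24,233]]
Q^29 = (Q^14)²·Q = [[19,261],[261,111]]
Q^59 = (Q^29)²·Q = [[42,0],[0,42]]
F_59 mod 353 = Q^59[0][1] = 0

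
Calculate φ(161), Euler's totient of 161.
132

161 = 7 × 23
φ(n) = n × ∏(1 - 1/p) for each prime p dividing n
φ(161) = 161 × (1 - 1/7) × (1 - 1/23) = 132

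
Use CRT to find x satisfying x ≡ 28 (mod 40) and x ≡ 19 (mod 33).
1108

Using Chinese Remainder Theorem:
M = 40 × 33 = 1320
M1 = 33, M2 = 40
y1 = 33^(-1) mod 40 = 17
y2 = 40^(-1) mod 33 = 19
x = (28×33×17 + 19×40×19) mod 1320 = 1108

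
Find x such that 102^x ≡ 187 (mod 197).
4

Baby-step giant-step with step n = ⌈√197⌉ = 15.
Baby steps 102^j mod 197 (j:value) for j=0..14: 0:1, 1:102, 2:160, 3:166, 4:187, 5:162, 6:173, 7:113, 8:100, 9:153, 10:43, 11:52, 12:182, 13:46, 14:161.
h = 187 is already in the table at j=4, so x = 4.
Check: 102^4 ≡ 187 (mod 197).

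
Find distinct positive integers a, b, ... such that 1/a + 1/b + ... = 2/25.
1/13 + 1/325

Greedy algorithm:
2/25: ceiling(25/2) = 13, use 1/13
1/325: ceiling(325/1) = 325, use 1/325
Result: 2/25 = 1/13 + 1/325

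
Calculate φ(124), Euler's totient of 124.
60

124 = 2^2 × 31
φ(n) = n × ∏(1 - 1/p) for each prime p dividing n
φ(124) = 124 × (1 - 1/2) × (1 - 1/31) = 60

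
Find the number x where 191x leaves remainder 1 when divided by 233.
61

gcd(191, 233) = 1, so the inverse exists.
Extended Euclidean algorithm on (233, 191):
233 = 1 × 191 + 42  ⟹  42 = (1)·233 + (-1)·191
191 = 4 × 42 + 23  ⟹  23 = (-4)·233 + (5)·191
42 = 1 × 23 + 19  ⟹  19 = (5)·233 + (-6)·191
23 = 1 × 19 + 4  ⟹  4 = (-9)·233 + (11)·191
19 = 4 × 4 + 3  ⟹  3 = (41)·233 + (-50)·191
4 = 1 × 3 + 1  ⟹  1 = (-50)·233 + (61)·191
So (61)·191 ≡ 1 (mod 233), i.e. 191^(-1) ≡ 61 (mod 233).
Check: 191 × 61 = 11651 ≡ 1 (mod 233)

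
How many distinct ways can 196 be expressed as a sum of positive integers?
2814570987591

p(n) counts ways to write n as a sum of positive integers (order ignored).
Euler's pentagonal recurrence: p(k) = p(k-1) + p(k-2) - p(k-5) - p(k-7) + p(k-12) + p(k-15) - ... (offsets j(3j∓1)/2, signs ++--, p(0)=1, p(<0)=0).
DP table for k = 0..195: p(0)=1, p(1)=1, p(2)=2, p(3)=3, p(4)=5, p(5)=7, p(6)=11, p(7)=15, p(8)=22, p(9)=30, p(10)=42, p(11)=56, p(12)=77, p(13)=101, p(14)=135, p(15)=176, p(16)=231, p(17)=297, p(18)=385, p(19)=490, p(20)=627, p(21)=792, p(22)=1002, p(23)=1255, p(24)=1575, p(25)=1958, p(26)=2436, p(27)=3010, p(28)=3718, p(29)=4565, p(30)=5604, p(31)=6842, p(32)=8349, p(33)=10143, p(34)=12310, p(35)=14883, p(36)=17977, p(37)=21637, p(38)=26015, p(39)=31185, p(40)=37338, p(41)=44583, p(42)=53174, p(43)=63261, p(44)=75175, p(45)=89134, p(46)=105558, p(47)=124754, p(48)=147273, p(49)=173525, p(50)=204226, p(51)=239943, p(52)=281589, p(53)=329931, p(54)=386155, p(55)=451276, p(56)=526823, p(57)=614154, p(58)=715220, p(59)=831820, p(60)=966467, p(61)=1121505, p(62)=1300156, p(63)=1505499, p(64)=1741630, p(65)=2012558, p(66)=2323520, p(67)=2679689, p(68)=3087735, p(69)=3554345, p(70)=4087968, p(71)=4697205, p(72)=5392783, p(73)=6185689, p(74)=7089500, p(75)=8118264, p(76)=9289091, p(77)=10619863, p(78)=12132164, p(79)=13848650, p(80)=15796476, p(81)=18004327, p(82)=20506255, p(83)=23338469, p(84)=26543660, p(85)=30167357, p(86)=34262962, p(87)=38887673, p(88)=44108109, p(89)=49995925, p(90)=56634173, p(91)=64112359, p(92)=72533807, p(93)=82010177, p(94)=92669720, p(95)=104651419, p(96)=118114304, p(97)=133230930, p(98)=150198136, p(99)=169229875, p(100)=190569292, p(101)=214481126, p(102)=241265379, p(103)=271248950, p(104)=304801365, p(105)=342325709, p(106)=384276336, p(107)=431149389, p(108)=483502844, p(109)=541946240, p(110)=607163746, p(111)=679903203, p(112)=761002156, p(113)=851376628, p(114)=952050665, p(115)=1064144451, p(116)=1188908248, p(117)=1327710076, p(118)=1482074143, p(119)=1653668665, p(120)=1844349560, p(121)=2056148051, p(122)=2291320912, p(123)=2552338241, p(124)=2841940500, p(125)=3163127352, p(126)=3519222692, p(127)=3913864295, p(128)=4351078600, p(129)=4835271870, p(130)=5371315400, p(131)=5964539504, p(132)=6620830889, p(133)=7346629512, p(134)=8149040695, p(135)=9035836076, p(136)=10015581680, p(137)=11097645016, p(138)=12292341831, p(139)=13610949895, p(140)=15065878135, p(141)=16670689208, p(142)=18440293320, p(143)=20390982757, p(144)=22540654445, p(145)=24908858009, p(146)=27517052599, p(147)=30388671978, p(148)=33549419497, p(149)=37027355200, p(150)=40853235313, p(151)=45060624582, p(152)=49686288421, p(153)=54770336324, p(154)=60356673280, p(155)=66493182097, p(156)=73232243759, p(157)=80630964769, p(158)=88751778802, p(159)=97662728555, p(160)=107438159466, p(161)=118159068427, p(162)=129913904637, p(163)=142798995930, p(164)=156919475295, p(165)=172389800255, p(166)=189334822579, p(167)=207890420102, p(168)=228204732751, p(169)=250438925115, p(170)=274768617130, p(171)=301384802048, p(172)=330495499613, p(173)=362326859895, p(174)=397125074750, p(175)=435157697830, p(176)=476715857290, p(177)=522115831195, p(178)=571701605655, p(179)=625846753120, p(180)=684957390936, p(181)=749474411781, p(182)=819876908323, p(183)=896684817527, p(184)=980462880430, p(185)=1071823774337, p(186)=1171432692373, p(187)=1280011042268, p(188)=1398341745571, p(189)=1527273599625, p(190)=1667727404093, p(191)=1820701100652, p(192)=1987276856363, p(193)=2168627105469, p(194)=2366022741845, p(195)=2580840212973.
Final step: p(196) = p(195) + p(194) - p(191) - p(189) + p(184) + p(181) - p(174) - p(170) + p(161) + p(156) - p(145) - p(139) + p(126) + p(119) - p(104) - p(96) + p(79) + p(70) - p(51) - p(41) + p(20) + p(9)
= 2580840212973 + 2366022741845 - 1820701100652 - 1527273599625 + 980462880430 + 749474411781 - 397125074750 - 274768617130 + 118159068427 + 73232243759 - 24908858009 - 13610949895 + 3519222692 + 1653668665 - 304801365 - 118114304 + 13848650 + 4087968 - 239943 - 44583 + 627 + 30
= 2814570987591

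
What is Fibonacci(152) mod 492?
225

Matrix identity: Q^n = [[F_(n+1), F_n], [F_n, F_(n-1)]] with Q = [[1,1],[1,0]].
n = 152 = 10011000₂. Square-and-multiply, entries mod 492:
Q^1 = [[1,1],[1,0]]
Q^2 = (Q^1)² = [[2,1],[1,1]]
Q^4 = (Q^2)² = [[5,3],[3,2]]
Q^9 = (Q^4)²·Q = [[55,34],[34,21]]
Q^19 = (Q^9)²·Q = [[369,245],[245,124]]
Q^38 = (Q^19)² = [[370,245],[245,125]]
Q^76 = (Q^38)² = [[125,243],[243,374]]
Q^152 = (Q^76)² = [[382,225],[225,157]]
F_152 mod 492 = Q^152[0][1] = 225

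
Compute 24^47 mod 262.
18

Repeated squaring. Binary of 47 = 101111.
24^1 ≡ 24 (mod 262); 24^2 ≡ 52 (mod 262); 24^4 ≡ 84 (mod 262); 24^8 ≡ 244 (mod 262); 24^16 ≡ 62 (mod 262); 24^32 ≡ 176 (mod 262)
24^47 = 24^1 × 24^2 × 24^4 × 24^8 × 24^32 ≡ 18 (mod 262)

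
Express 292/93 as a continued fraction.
[3; 7, 6, 2]

Euclidean algorithm steps:
292 = 3 × 93 + 13
93 = 7 × 13 + 2
13 = 6 × 2 + 1
2 = 2 × 1 + 0
Continued fraction: [3; 7, 6, 2]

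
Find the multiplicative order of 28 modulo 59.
29

59 is prime, so ord(28) divides φ(59) = 58.
Divisors of 58: 1, 2, 29, 58.
Repeated squaring: 28^1 ≡ 28, 28^2 ≡ 17, 28^4 ≡ 53, 28^8 ≡ 36, 28^16 ≡ 57, 28^32 ≡ 4 (mod 59).
Test 28^d mod 59 for each divisor d in increasing order:
28^1 ≡ 28
28^2 ≡ 17
28^29 = 28^16·28^8·28^4·28^1 ≡ 1  ← first divisor giving 1
The order is 29.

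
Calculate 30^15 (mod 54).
0

Repeated squaring. Binary of 15 = 1111.
30^1 ≡ 30 (mod 54); 30^2 ≡ 36 (mod 54); 30^4 ≡ 0 (mod 54); 30^8 ≡ 0 (mod 54)
30^15 = 30^1 × 30^2 × 30^4 × 30^8 ≡ 0 (mod 54)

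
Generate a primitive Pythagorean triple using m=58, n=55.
(339, 6380, 6389)

Euclid's formula: a = m² - n², b = 2mn, c = m² + n²
m = 58, n = 55
a = 58² - 55² = 3364 - 3025 = 339
b = 2 × 58 × 55 = 6380
c = 58² + 55² = 3364 + 3025 = 6389
Verification: 339² + 6380² = 114921 + 40704400 = 40819321 = 6389² ✓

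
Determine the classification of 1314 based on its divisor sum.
abundant

Proper divisors of 1314: sum = 1 + 2 + 3 + 6 + 9 + 18 + 73 + 146 + 219 + 438 + 657 = 1572
Since 1572 > 1314, 1314 is abundant.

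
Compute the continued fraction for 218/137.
[1; 1, 1, 2, 4, 6]

Euclidean algorithm steps:
218 = 1 × 137 + 81
137 = 1 × 81 + 56
81 = 1 × 56 + 25
56 = 2 × 25 + 6
25 = 4 × 6 + 1
6 = 6 × 1 + 0
Continued fraction: [1; 1, 1, 2, 4, 6]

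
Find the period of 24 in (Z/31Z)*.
30

31 is prime, so ord(24) divides φ(31) = 30.
Divisors of 30: 1, 2, 3, 5, 6, 10, 15, 30.
Repeated squaring: 24^1 ≡ 24, 24^2 ≡ 18, 24^4 ≡ 14, 24^8 ≡ 10, 24^16 ≡ 7 (mod 31).
Test 24^d mod 31 for each divisor d in increasing order:
24^1 ≡ 24
24^2 ≡ 18
24^3 = 24^2·24^1 ≡ 29
24^5 = 24^4·24^1 ≡ 26
24^6 = 24^4·24^2 ≡ 4
24^10 = 24^8·24^2 ≡ 25
24^15 = 24^8·24^4·24^2·24^1 ≡ 30
24^30 = 24^16·24^8·24^4·24^2 ≡ 1  ← first divisor giving 1
The order is 30.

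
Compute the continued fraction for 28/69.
[0; 2, 2, 6, 2]

Euclidean algorithm steps:
28 = 0 × 69 + 28
69 = 2 × 28 + 13
28 = 2 × 13 + 2
13 = 6 × 2 + 1
2 = 2 × 1 + 0
Continued fraction: [0; 2, 2, 6, 2]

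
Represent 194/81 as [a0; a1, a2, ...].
[2; 2, 1, 1, 7, 2]

Euclidean algorithm steps:
194 = 2 × 81 + 32
81 = 2 × 32 + 17
32 = 1 × 17 + 15
17 = 1 × 15 + 2
15 = 7 × 2 + 1
2 = 2 × 1 + 0
Continued fraction: [2; 2, 1, 1, 7, 2]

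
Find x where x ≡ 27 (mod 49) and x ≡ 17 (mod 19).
321

Using Chinese Remainder Theorem:
M = 49 × 19 = 931
M1 = 19, M2 = 49
y1 = 19^(-1) mod 49 = 31
y2 = 49^(-1) mod 19 = 7
x = (27×19×31 + 17×49×7) mod 931 = 321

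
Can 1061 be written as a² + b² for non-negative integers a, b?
10² + 31² (a=10, b=31)

Factorization: 1061 = 1061
By Fermat: n is sum of two squares iff every prime p ≡ 3 (mod 4) appears to even power.
All primes ≡ 3 (mod 4) appear to even power.
Search a = 0, 1, 2, … for 1061 - a² a perfect square: first hit at a = 10: 1061 - 100 = 961 = 31².
1061 = 10² + 31² = 100 + 961 ✓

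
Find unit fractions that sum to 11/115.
1/11 + 1/211 + 1/266915

Greedy algorithm:
11/115: ceiling(115/11) = 11, use 1/11
6/1265: ceiling(1265/6) = 211, use 1/211
1/266915: ceiling(266915/1) = 266915, use 1/266915
Result: 11/115 = 1/11 + 1/211 + 1/266915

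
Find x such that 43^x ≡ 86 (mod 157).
34

Baby-step giant-step with step n = ⌈√157⌉ = 13.
Baby steps 43^j mod 157 (j:value) for j=0..12: 0:1, 1:43, 2:122, 3:65, 4:126, 5:80, 6:143, 7:26, 8:19, 9:32, 10:120, 11:136, 12:39.
Giant-step multiplier: 43^(-13) ≡ 43^(156-13) = 43^143 ≡ 135 (mod 157).
Giant steps γ_i = 86·135^i mod 157: γ_0=86, γ_1=149, γ_2=19 (in table at j=8).
x = i·n + j = 2·13 + 8 = 34.
Check: 43^34 ≡ 86 (mod 157).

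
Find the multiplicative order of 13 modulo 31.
30

31 is prime, so ord(13) divides φ(31) = 30.
Divisors of 30: 1, 2, 3, 5, 6, 10, 15, 30.
Repeated squaring: 13^1 ≡ 13, 13^2 ≡ 14, 13^4 ≡ 10, 13^8 ≡ 7, 13^16 ≡ 18 (mod 31).
Test 13^d mod 31 for each divisor d in increasing order:
13^1 ≡ 13
13^2 ≡ 14
13^3 = 13^2·13^1 ≡ 27
13^5 = 13^4·13^1 ≡ 6
13^6 = 13^4·13^2 ≡ 16
13^10 = 13^8·13^2 ≡ 5
13^15 = 13^8·13^4·13^2·13^1 ≡ 30
13^30 = 13^16·13^8·13^4·13^2 ≡ 1  ← first divisor giving 1
The order is 30.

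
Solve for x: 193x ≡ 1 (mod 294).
163

gcd(193, 294) = 1, so the inverse exists.
Extended Euclidean algorithm on (294, 193):
294 = 1 × 193 + 101  ⟹  101 = (1)·294 + (-1)·193
193 = 1 × 101 + 92  ⟹  92 = (-1)·294 + (2)·193
101 = 1 × 92 + 9  ⟹  9 = (2)·294 + (-3)·193
92 = 10 × 9 + 2  ⟹  2 = (-21)·294 + (32)·193
9 = 4 × 2 + 1  ⟹  1 = (86)·294 + (-131)·193
So (-131)·193 ≡ 1 (mod 294), i.e. 193^(-1) ≡ -131 ≡ 163 (mod 294).
Check: 193 × 163 = 31459 ≡ 1 (mod 294)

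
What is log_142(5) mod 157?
125

Baby-step giant-step with step n = ⌈√157⌉ = 13.
Baby steps 142^j mod 157 (j:value) for j=0..12: 0:1, 1:142, 2:68, 3:79, 4:71, 5:34, 6:118, 7:114, 8:17, 9:59, 10:57, 11:87, 12:108.
Giant-step multiplier: 142^(-13) ≡ 142^(156-13) = 142^143 ≡ 135 (mod 157).
Giant steps γ_i = 5·135^i mod 157: γ_0=5, γ_1=47, γ_2=65, γ_3=140, γ_4=60, γ_5=93, γ_6=152, γ_7=110, γ_8=92, γ_9=17 (in table at j=8).
x = i·n + j = 9·13 + 8 = 125.
Check: 142^125 ≡ 5 (mod 157).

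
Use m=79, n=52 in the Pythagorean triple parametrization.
(3537, 8216, 8945)

Euclid's formula: a = m² - n², b = 2mn, c = m² + n²
m = 79, n = 52
a = 79² - 52² = 6241 - 2704 = 3537
b = 2 × 79 × 52 = 8216
c = 79² + 52² = 6241 + 2704 = 8945
Verification: 3537² + 8216² = 12510369 + 67502656 = 80013025 = 8945² ✓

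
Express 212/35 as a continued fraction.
[6; 17, 2]

Euclidean algorithm steps:
212 = 6 × 35 + 2
35 = 17 × 2 + 1
2 = 2 × 1 + 0
Continued fraction: [6; 17, 2]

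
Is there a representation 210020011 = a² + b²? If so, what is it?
Not possible

Factorization: 210020011 = 61 × 151^3
By Fermat: n is sum of two squares iff every prime p ≡ 3 (mod 4) appears to even power.
Prime(s) ≡ 3 (mod 4) with odd exponent: [(151, 3)]
Therefore 210020011 cannot be expressed as a² + b².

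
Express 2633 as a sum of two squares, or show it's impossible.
28² + 43² (a=28, b=43)

Factorization: 2633 = 2633
By Fermat: n is sum of two squares iff every prime p ≡ 3 (mod 4) appears to even power.
All primes ≡ 3 (mod 4) appear to even power.
Search a = 0, 1, 2, … for 2633 - a² a perfect square: first hit at a = 28: 2633 - 784 = 1849 = 43².
2633 = 28² + 43² = 784 + 1849 ✓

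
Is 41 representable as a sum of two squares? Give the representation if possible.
4² + 5² (a=4, b=5)

Factorization: 41 = 41
By Fermat: n is sum of two squares iff every prime p ≡ 3 (mod 4) appears to even power.
All primes ≡ 3 (mod 4) appear to even power.
Search a = 0, 1, 2, … for 41 - a² a perfect square: first hit at a = 4: 41 - 16 = 25 = 5².
41 = 4² + 5² = 16 + 25 ✓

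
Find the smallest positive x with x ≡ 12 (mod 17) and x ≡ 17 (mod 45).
692

Using Chinese Remainder Theorem:
M = 17 × 45 = 765
M1 = 45, M2 = 17
y1 = 45^(-1) mod 17 = 14
y2 = 17^(-1) mod 45 = 8
x = (12×45×14 + 17×17×8) mod 765 = 692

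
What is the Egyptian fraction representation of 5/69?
1/14 + 1/966

Greedy algorithm:
5/69: ceiling(69/5) = 14, use 1/14
1/966: ceiling(966/1) = 966, use 1/966
Result: 5/69 = 1/14 + 1/966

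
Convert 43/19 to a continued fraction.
[2; 3, 1, 4]

Euclidean algorithm steps:
43 = 2 × 19 + 5
19 = 3 × 5 + 4
5 = 1 × 4 + 1
4 = 4 × 1 + 0
Continued fraction: [2; 3, 1, 4]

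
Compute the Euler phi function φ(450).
120

450 = 2 × 3^2 × 5^2
φ(n) = n × ∏(1 - 1/p) for each prime p dividing n
φ(450) = 450 × (1 - 1/2) × (1 - 1/3) × (1 - 1/5) = 120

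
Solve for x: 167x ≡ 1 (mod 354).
53

gcd(167, 354) = 1, so the inverse exists.
Extended Euclidean algorithm on (354, 167):
354 = 2 × 167 + 20  ⟹  20 = (1)·354 + (-2)·167
167 = 8 × 20 + 7  ⟹  7 = (-8)·354 + (17)·167
20 = 2 × 7 + 6  ⟹  6 = (17)·354 + (-36)·167
7 = 1 × 6 + 1  ⟹  1 = (-25)·354 + (53)·167
So (53)·167 ≡ 1 (mod 354), i.e. 167^(-1) ≡ 53 (mod 354).
Check: 167 × 53 = 8851 ≡ 1 (mod 354)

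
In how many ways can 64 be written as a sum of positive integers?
1741630

p(n) counts ways to write n as a sum of positive integers (order ignored).
Euler's pentagonal recurrence: p(k) = p(k-1) + p(k-2) - p(k-5) - p(k-7) + p(k-12) + p(k-15) - ... (offsets j(3j∓1)/2, signs ++--, p(0)=1, p(<0)=0).
DP table for k = 0..63: p(0)=1, p(1)=1, p(2)=2, p(3)=3, p(4)=5, p(5)=7, p(6)=11, p(7)=15, p(8)=22, p(9)=30, p(10)=42, p(11)=56, p(12)=77, p(13)=101, p(14)=135, p(15)=176, p(16)=231, p(17)=297, p(18)=385, p(19)=490, p(20)=627, p(21)=792, p(22)=1002, p(23)=1255, p(24)=1575, p(25)=1958, p(26)=2436, p(27)=3010, p(28)=3718, p(29)=4565, p(30)=5604, p(31)=6842, p(32)=8349, p(33)=10143, p(34)=12310, p(35)=14883, p(36)=17977, p(37)=21637, p(38)=26015, p(39)=31185, p(40)=37338, p(41)=44583, p(42)=53174, p(43)=63261, p(44)=75175, p(45)=89134, p(46)=105558, p(47)=124754, p(48)=147273, p(49)=173525, p(50)=204226, p(51)=239943, p(52)=281589, p(53)=329931, p(54)=386155, p(55)=451276, p(56)=526823, p(57)=614154, p(58)=715220, p(59)=831820, p(60)=966467, p(61)=1121505, p(62)=1300156, p(63)=1505499.
Final step: p(64) = p(63) + p(62) - p(59) - p(57) + p(52) + p(49) - p(42) - p(38) + p(29) + p(24) - p(13) - p(7)
= 1505499 + 1300156 - 831820 - 614154 + 281589 + 173525 - 53174 - 26015 + 4565 + 1575 - 101 - 15
= 1741630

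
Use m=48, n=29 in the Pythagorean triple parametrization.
(1463, 2784, 3145)

Euclid's formula: a = m² - n², b = 2mn, c = m² + n²
m = 48, n = 29
a = 48² - 29² = 2304 - 841 = 1463
b = 2 × 48 × 29 = 2784
c = 48² + 29² = 2304 + 841 = 3145
Verification: 1463² + 2784² = 2140369 + 7750656 = 9891025 = 3145² ✓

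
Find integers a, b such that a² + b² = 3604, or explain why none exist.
2² + 60² (a=2, b=60)

Factorization: 3604 = 2^2 × 17 × 53
By Fermat: n is sum of two squares iff every prime p ≡ 3 (mod 4) appears to even power.
All primes ≡ 3 (mod 4) appear to even power.
Search a = 0, 1, 2, … for 3604 - a² a perfect square: first hit at a = 2: 3604 - 4 = 3600 = 60².
3604 = 2² + 60² = 4 + 3600 ✓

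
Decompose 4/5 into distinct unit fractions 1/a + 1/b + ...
1/2 + 1/4 + 1/20

Greedy algorithm:
4/5: ceiling(5/4) = 2, use 1/2
3/10: ceiling(10/3) = 4, use 1/4
1/20: ceiling(20/1) = 20, use 1/20
Result: 4/5 = 1/2 + 1/4 + 1/20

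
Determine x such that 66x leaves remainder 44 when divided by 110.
x ≡ 4 (mod 5)

gcd(66, 110) = 22, which divides 44, so solutions exist.
Divide through by 22: 3x ≡ 2 (mod 5).
Find 3^(-1) mod 5 by the extended Euclidean algorithm:
5 = 1 × 3 + 2  ⟹  2 = (1)·5 + (-1)·3
3 = 1 × 2 + 1  ⟹  1 = (-1)·5 + (2)·3
So (2)·3 ≡ 1 (mod 5), i.e. 3^(-1) ≡ 2 (mod 5).
x ≡ 2 × 2 = 4 ≡ 4 (mod 5).
Check: 66 × 4 = 264 ≡ 44 (mod 110).
x ≡ 4 (mod 5), giving 22 solutions mod 110.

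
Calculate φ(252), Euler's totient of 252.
72

252 = 2^2 × 3^2 × 7
φ(n) = n × ∏(1 - 1/p) for each prime p dividing n
φ(252) = 252 × (1 - 1/2) × (1 - 1/3) × (1 - 1/7) = 72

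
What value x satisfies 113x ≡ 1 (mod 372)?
293

gcd(113, 372) = 1, so the inverse exists.
Extended Euclidean algorithm on (372, 113):
372 = 3 × 113 + 33  ⟹  33 = (1)·372 + (-3)·113
113 = 3 × 33 + 14  ⟹  14 = (-3)·372 + (10)·113
33 = 2 × 14 + 5  ⟹  5 = (7)·372 + (-23)·113
14 = 2 × 5 + 4  ⟹  4 = (-17)·372 + (56)·113
5 = 1 × 4 + 1  ⟹  1 = (24)·372 + (-79)·113
So (-79)·113 ≡ 1 (mod 372), i.e. 113^(-1) ≡ -79 ≡ 293 (mod 372).
Check: 113 × 293 = 33109 ≡ 1 (mod 372)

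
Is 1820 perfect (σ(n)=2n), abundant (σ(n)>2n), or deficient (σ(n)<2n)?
abundant

Proper divisors of 1820: sum = 1 + 2 + 4 + 5 + 7 + 10 + 13 + 14 + ... + 260 + 364 + 455 + 910 (23 divisors) = 2884
Since 2884 > 1820, 1820 is abundant.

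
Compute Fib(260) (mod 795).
585

Matrix identity: Q^n = [[F_(n+1), F_n], [F_n, F_(n-1)]] with Q = [[1,1],[1,0]].
n = 260 = 100000100₂. Square-and-multiply, entries mod 795:
Q^1 = [[1,1],[1,0]]
Q^2 = (Q^1)² = [[2,1],[1,1]]
Q^4 = (Q^2)² = [[5,3],[3,2]]
Q^8 = (Q^4)² = [[34,21],[21,13]]
Q^16 = (Q^8)² = [[7,192],[192,610]]
Q^32 = (Q^16)² = [[343,9],[9,334]]
Q^65 = (Q^32)²·Q = [[598,70],[70,528]]
Q^130 = (Q^65)² = [[779,115],[115,664]]
Q^260 = (Q^130)² = [[761,585],[585,176]]
F_260 mod 795 = Q^260[0][1] = 585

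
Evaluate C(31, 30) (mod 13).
5

Using Lucas' theorem:
Write n=31 and k=30 in base 13:
n in base 13: [2, 5]
k in base 13: [2, 4]
C(31,30) mod 13 = ∏ C(n_i, k_i) mod 13
Digit binomials (mod 13): C(2,2) = 1; C(5,4) = 5
Product: 1 × 5 = 5 ≡ 5 (mod 13)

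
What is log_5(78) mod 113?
49

Baby-step giant-step with step n = ⌈√113⌉ = 11.
Baby steps 5^j mod 113 (j:value) for j=0..10: 0:1, 1:5, 2:25, 3:12, 4:60, 5:74, 6:31, 7:42, 8:97, 9:33, 10:52.
Giant-step multiplier: 5^(-11) ≡ 5^(112-11) = 5^101 ≡ 10 (mod 113).
Giant steps γ_i = 78·10^i mod 113: γ_0=78, γ_1=102, γ_2=3, γ_3=30, γ_4=74 (in table at j=5).
x = i·n + j = 4·11 + 5 = 49.
Check: 5^49 ≡ 78 (mod 113).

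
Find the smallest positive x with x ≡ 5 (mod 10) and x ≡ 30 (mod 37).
215

Using Chinese Remainder Theorem:
M = 10 × 37 = 370
M1 = 37, M2 = 10
y1 = 37^(-1) mod 10 = 3
y2 = 10^(-1) mod 37 = 26
x = (5×37×3 + 30×10×26) mod 370 = 215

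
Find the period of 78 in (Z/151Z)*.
25

151 is prime, so ord(78) divides φ(151) = 150.
Divisors of 150: 1, 2, 3, 5, 6, 10, 15, 25, 30, 50, 75, 150.
Repeated squaring: 78^1 ≡ 78, 78^2 ≡ 44, 78^4 ≡ 124, 78^8 ≡ 125, 78^16 ≡ 72, 78^32 ≡ 50, 78^64 ≡ 84, 78^128 ≡ 110 (mod 151).
Test 78^d mod 151 for each divisor d in increasing order:
78^1 ≡ 78
78^2 ≡ 44
78^3 = 78^2·78^1 ≡ 110
78^5 = 78^4·78^1 ≡ 8
78^6 = 78^4·78^2 ≡ 20
78^10 = 78^8·78^2 ≡ 64
78^15 = 78^8·78^4·78^2·78^1 ≡ 59
78^25 = 78^16·78^8·78^1 ≡ 1  ← first divisor giving 1
The order is 25.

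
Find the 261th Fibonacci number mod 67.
22

Matrix identity: Q^n = [[F_(n+1), F_n], [F_n, F_(n-1)]] with Q = [[1,1],[1,0]].
n = 261 = 100000101₂. Square-and-multiply, entries mod 67:
Q^1 = [[1,1],[1,0]]
Q^2 = (Q^1)² = [[2,1],[1,1]]
Q^4 = (Q^2)² = [[5,3],[3,2]]
Q^8 = (Q^4)² = [[34,21],[21,13]]
Q^16 = (Q^8)² = [[56,49],[49,7]]
Q^32 = (Q^16)² = [[43,5],[5,38]]
Q^65 = (Q^32)²·Q = [[1,65],[65,3]]
Q^130 = (Q^65)² = [[5,59],[59,13]]
Q^261 = (Q^130)²·Q = [[12,22],[22,57]]
F_261 mod 67 = Q^261[0][1] = 22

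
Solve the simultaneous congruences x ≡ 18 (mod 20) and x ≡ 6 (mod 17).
278

Using Chinese Remainder Theorem:
M = 20 × 17 = 340
M1 = 17, M2 = 20
y1 = 17^(-1) mod 20 = 13
y2 = 20^(-1) mod 17 = 6
x = (18×17×13 + 6×20×6) mod 340 = 278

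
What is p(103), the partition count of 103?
271248950

p(n) counts ways to write n as a sum of positive integers (order ignored).
Euler's pentagonal recurrence: p(k) = p(k-1) + p(k-2) - p(k-5) - p(k-7) + p(k-12) + p(k-15) - ... (offsets j(3j∓1)/2, signs ++--, p(0)=1, p(<0)=0).
DP table for k = 0..102: p(0)=1, p(1)=1, p(2)=2, p(3)=3, p(4)=5, p(5)=7, p(6)=11, p(7)=15, p(8)=22, p(9)=30, p(10)=42, p(11)=56, p(12)=77, p(13)=101, p(14)=135, p(15)=176, p(16)=231, p(17)=297, p(18)=385, p(19)=490, p(20)=627, p(21)=792, p(22)=1002, p(23)=1255, p(24)=1575, p(25)=1958, p(26)=2436, p(27)=3010, p(28)=3718, p(29)=4565, p(30)=5604, p(31)=6842, p(32)=8349, p(33)=10143, p(34)=12310, p(35)=14883, p(36)=17977, p(37)=21637, p(38)=26015, p(39)=31185, p(40)=37338, p(41)=44583, p(42)=53174, p(43)=63261, p(44)=75175, p(45)=89134, p(46)=105558, p(47)=124754, p(48)=147273, p(49)=173525, p(50)=204226, p(51)=239943, p(52)=281589, p(53)=329931, p(54)=386155, p(55)=451276, p(56)=526823, p(57)=614154, p(58)=715220, p(59)=831820, p(60)=966467, p(61)=1121505, p(62)=1300156, p(63)=1505499, p(64)=1741630, p(65)=2012558, p(66)=2323520, p(67)=2679689, p(68)=3087735, p(69)=3554345, p(70)=4087968, p(71)=4697205, p(72)=5392783, p(73)=6185689, p(74)=7089500, p(75)=8118264, p(76)=9289091, p(77)=10619863, p(78)=12132164, p(79)=13848650, p(80)=15796476, p(81)=18004327, p(82)=20506255, p(83)=23338469, p(84)=26543660, p(85)=30167357, p(86)=34262962, p(87)=38887673, p(88)=44108109, p(89)=49995925, p(90)=56634173, p(91)=64112359, p(92)=72533807, p(93)=82010177, p(94)=92669720, p(95)=104651419, p(96)=118114304, p(97)=133230930, p(98)=150198136, p(99)=169229875, p(100)=190569292, p(101)=214481126, p(102)=241265379.
Final step: p(103) = p(102) + p(101) - p(98) - p(96) + p(91) + p(88) - p(81) - p(77) + p(68) + p(63) - p(52) - p(46) + p(33) + p(26) - p(11) - p(3)
= 241265379 + 214481126 - 150198136 - 118114304 + 64112359 + 44108109 - 18004327 - 10619863 + 3087735 + 1505499 - 281589 - 105558 + 10143 + 2436 - 56 - 3
= 271248950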